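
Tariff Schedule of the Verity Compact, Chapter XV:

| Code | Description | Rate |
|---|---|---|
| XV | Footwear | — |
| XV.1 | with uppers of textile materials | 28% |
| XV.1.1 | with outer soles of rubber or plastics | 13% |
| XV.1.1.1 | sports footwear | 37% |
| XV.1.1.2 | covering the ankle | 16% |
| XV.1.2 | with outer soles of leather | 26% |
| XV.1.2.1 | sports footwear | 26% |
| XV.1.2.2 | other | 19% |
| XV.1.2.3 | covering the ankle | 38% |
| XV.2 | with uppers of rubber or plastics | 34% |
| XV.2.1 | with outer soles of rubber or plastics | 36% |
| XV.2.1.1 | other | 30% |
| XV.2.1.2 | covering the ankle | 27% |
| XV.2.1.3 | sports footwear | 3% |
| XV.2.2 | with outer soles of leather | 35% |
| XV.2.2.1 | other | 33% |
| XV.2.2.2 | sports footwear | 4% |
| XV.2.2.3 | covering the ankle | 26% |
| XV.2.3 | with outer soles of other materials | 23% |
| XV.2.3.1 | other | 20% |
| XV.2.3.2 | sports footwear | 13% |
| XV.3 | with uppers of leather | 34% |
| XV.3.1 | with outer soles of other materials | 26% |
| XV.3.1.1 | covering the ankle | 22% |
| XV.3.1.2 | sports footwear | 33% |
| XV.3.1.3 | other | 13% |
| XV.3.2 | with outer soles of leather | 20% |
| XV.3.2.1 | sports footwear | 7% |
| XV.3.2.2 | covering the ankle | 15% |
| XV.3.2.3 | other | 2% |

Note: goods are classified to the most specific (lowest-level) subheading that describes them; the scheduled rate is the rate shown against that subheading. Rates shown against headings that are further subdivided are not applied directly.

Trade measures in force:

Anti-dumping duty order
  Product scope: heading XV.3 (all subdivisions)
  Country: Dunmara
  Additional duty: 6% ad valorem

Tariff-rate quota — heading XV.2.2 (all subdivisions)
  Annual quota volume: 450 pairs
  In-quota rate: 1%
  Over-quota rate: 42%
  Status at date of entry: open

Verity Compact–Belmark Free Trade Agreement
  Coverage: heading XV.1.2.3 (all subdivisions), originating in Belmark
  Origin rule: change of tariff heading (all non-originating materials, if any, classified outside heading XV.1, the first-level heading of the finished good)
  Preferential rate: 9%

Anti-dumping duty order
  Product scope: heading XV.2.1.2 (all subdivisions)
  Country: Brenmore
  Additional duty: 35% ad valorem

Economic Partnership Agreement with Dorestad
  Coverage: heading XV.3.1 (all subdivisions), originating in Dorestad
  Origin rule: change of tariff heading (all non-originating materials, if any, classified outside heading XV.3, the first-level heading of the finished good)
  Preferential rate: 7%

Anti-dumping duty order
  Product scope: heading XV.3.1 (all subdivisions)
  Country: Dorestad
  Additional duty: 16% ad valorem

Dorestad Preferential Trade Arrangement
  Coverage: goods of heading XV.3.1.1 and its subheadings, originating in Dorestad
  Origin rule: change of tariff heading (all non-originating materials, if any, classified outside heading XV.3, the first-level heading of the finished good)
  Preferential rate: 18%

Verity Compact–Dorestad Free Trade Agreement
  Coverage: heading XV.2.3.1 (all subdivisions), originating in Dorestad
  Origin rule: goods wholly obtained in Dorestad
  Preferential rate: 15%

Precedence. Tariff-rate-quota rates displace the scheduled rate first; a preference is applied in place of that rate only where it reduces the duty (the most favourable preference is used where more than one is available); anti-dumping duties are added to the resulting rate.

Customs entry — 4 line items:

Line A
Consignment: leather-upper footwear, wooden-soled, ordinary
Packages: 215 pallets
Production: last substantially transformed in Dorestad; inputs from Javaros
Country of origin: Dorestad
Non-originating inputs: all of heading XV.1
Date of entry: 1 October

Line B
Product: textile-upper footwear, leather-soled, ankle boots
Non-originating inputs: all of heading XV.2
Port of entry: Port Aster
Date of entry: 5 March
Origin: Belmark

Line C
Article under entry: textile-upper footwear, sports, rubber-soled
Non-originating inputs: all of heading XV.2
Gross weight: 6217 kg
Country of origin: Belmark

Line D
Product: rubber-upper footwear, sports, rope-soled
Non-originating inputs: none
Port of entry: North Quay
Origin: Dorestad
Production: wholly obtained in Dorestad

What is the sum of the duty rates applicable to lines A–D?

Line A: leather-upper → XV.3; wooden-soled → XV.3.1; ordinary → XV.3.1.3. Scheduled 13%. Dorestad agreement on XV.3.1: CTH met → 7% available; Dorestad agreement on XV.3.1.1: XV.3.1.3 not covered; Dorestad agreement on XV.2.3.1: XV.3.1.3 not covered; preferential 7%; anti-dumping (Dorestad, XV.3.1): +16%; total 7% + 16% = 23%. → 23%.
Line B: textile-upper → XV.1; leather-soled → XV.1.2; ankle boots → XV.1.2.3. Scheduled 38%. Belmark agreement on XV.1.2.3: CTH met → 9% available; preferential 9%. → 9%.
Line C: textile-upper → XV.1; rubber-soled → XV.1.1; sports → XV.1.1.1. Scheduled 37%. Belmark agreement on XV.1.2.3: XV.1.1.1 not covered. → 37%.
Line D: rubber-upper → XV.2; rope-soled → XV.2.3; sports → XV.2.3.2. Scheduled 13%. Dorestad agreement on XV.3.1: XV.2.3.2 not covered; Dorestad agreement on XV.3.1.1: XV.2.3.2 not covered; Dorestad agreement on XV.2.3.1: XV.2.3.2 not covered. → 13%.
Sum: 23% + 9% + 37% + 13% = 82%.

82%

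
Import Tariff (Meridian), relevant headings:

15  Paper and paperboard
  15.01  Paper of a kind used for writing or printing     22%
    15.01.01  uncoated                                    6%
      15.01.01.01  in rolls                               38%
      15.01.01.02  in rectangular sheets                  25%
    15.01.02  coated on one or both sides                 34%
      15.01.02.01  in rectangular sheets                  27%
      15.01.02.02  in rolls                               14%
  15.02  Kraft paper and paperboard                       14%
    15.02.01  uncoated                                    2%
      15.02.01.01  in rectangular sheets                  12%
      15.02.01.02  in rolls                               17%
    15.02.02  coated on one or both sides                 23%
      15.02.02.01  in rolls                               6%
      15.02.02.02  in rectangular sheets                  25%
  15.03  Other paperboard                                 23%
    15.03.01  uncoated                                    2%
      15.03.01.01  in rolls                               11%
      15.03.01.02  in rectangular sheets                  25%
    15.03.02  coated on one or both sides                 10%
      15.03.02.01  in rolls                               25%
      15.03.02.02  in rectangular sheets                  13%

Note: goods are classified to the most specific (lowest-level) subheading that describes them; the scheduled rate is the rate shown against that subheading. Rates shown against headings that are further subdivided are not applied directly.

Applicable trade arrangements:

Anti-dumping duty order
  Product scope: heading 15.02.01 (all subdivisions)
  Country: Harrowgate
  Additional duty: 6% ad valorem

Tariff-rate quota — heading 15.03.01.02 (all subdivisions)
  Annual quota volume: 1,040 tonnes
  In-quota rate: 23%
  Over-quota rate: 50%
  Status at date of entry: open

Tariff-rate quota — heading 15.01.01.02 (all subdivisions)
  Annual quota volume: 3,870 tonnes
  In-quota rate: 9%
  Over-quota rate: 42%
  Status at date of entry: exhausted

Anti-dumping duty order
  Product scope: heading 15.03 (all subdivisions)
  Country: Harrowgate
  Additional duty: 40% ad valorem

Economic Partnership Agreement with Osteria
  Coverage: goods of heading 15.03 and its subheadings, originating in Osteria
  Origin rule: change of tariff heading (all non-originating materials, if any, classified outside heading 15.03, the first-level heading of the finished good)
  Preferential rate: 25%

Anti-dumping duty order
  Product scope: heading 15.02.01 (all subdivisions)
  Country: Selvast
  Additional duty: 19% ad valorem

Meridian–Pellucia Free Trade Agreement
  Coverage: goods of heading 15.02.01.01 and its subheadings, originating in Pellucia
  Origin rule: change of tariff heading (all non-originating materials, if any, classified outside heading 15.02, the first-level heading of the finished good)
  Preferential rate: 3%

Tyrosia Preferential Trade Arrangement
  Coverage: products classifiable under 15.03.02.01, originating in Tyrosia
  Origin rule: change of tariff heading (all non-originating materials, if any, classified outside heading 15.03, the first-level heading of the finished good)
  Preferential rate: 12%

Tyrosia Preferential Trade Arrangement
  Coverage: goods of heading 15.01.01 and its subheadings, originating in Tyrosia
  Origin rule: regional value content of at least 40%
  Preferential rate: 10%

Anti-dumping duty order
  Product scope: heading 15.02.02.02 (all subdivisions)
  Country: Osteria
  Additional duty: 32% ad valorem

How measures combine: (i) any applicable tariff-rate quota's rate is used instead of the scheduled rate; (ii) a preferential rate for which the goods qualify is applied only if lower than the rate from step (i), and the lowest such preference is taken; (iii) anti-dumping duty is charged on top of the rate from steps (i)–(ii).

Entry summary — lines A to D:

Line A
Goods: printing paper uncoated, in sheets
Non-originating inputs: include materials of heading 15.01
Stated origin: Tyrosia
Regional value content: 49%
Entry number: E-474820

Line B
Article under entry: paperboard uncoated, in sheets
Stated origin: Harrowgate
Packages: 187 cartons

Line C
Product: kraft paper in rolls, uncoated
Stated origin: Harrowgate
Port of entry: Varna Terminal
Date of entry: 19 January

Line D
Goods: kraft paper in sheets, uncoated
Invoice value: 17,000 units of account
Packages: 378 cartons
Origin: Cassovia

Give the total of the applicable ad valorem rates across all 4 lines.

108%

Line A: printing paper → 15.01; uncoated → 15.01.01; in sheets → 15.01.01.02. Scheduled 25%. quota on 15.01.01.02 exhausted → over-quota 42%; Tyrosia agreement on 15.03.02.01: 15.01.01.02 not covered; Tyrosia agreement on 15.01.01: RVC ≥ 40% → 10% available; preferential 10%. → 10%.
Line B: paperboard → 15.03; uncoated → 15.03.01; in sheets → 15.03.01.02. Scheduled 25%. quota on 15.03.01.02 open → in-quota 23%; anti-dumping (Harrowgate, 15.03): +40%; total 23% + 40% = 63%. → 63%.
Line C: kraft paper → 15.02; uncoated → 15.02.01; in rolls → 15.02.01.02. Scheduled 17%. anti-dumping (Harrowgate, 15.02.01): +6%; total 17% + 6% = 23%. → 23%.
Line D: kraft paper → 15.02; uncoated → 15.02.01; in sheets → 15.02.01.01. Scheduled 12%. No special measure applies. → 12%.
Sum: 10% + 63% + 23% + 12% = 108%.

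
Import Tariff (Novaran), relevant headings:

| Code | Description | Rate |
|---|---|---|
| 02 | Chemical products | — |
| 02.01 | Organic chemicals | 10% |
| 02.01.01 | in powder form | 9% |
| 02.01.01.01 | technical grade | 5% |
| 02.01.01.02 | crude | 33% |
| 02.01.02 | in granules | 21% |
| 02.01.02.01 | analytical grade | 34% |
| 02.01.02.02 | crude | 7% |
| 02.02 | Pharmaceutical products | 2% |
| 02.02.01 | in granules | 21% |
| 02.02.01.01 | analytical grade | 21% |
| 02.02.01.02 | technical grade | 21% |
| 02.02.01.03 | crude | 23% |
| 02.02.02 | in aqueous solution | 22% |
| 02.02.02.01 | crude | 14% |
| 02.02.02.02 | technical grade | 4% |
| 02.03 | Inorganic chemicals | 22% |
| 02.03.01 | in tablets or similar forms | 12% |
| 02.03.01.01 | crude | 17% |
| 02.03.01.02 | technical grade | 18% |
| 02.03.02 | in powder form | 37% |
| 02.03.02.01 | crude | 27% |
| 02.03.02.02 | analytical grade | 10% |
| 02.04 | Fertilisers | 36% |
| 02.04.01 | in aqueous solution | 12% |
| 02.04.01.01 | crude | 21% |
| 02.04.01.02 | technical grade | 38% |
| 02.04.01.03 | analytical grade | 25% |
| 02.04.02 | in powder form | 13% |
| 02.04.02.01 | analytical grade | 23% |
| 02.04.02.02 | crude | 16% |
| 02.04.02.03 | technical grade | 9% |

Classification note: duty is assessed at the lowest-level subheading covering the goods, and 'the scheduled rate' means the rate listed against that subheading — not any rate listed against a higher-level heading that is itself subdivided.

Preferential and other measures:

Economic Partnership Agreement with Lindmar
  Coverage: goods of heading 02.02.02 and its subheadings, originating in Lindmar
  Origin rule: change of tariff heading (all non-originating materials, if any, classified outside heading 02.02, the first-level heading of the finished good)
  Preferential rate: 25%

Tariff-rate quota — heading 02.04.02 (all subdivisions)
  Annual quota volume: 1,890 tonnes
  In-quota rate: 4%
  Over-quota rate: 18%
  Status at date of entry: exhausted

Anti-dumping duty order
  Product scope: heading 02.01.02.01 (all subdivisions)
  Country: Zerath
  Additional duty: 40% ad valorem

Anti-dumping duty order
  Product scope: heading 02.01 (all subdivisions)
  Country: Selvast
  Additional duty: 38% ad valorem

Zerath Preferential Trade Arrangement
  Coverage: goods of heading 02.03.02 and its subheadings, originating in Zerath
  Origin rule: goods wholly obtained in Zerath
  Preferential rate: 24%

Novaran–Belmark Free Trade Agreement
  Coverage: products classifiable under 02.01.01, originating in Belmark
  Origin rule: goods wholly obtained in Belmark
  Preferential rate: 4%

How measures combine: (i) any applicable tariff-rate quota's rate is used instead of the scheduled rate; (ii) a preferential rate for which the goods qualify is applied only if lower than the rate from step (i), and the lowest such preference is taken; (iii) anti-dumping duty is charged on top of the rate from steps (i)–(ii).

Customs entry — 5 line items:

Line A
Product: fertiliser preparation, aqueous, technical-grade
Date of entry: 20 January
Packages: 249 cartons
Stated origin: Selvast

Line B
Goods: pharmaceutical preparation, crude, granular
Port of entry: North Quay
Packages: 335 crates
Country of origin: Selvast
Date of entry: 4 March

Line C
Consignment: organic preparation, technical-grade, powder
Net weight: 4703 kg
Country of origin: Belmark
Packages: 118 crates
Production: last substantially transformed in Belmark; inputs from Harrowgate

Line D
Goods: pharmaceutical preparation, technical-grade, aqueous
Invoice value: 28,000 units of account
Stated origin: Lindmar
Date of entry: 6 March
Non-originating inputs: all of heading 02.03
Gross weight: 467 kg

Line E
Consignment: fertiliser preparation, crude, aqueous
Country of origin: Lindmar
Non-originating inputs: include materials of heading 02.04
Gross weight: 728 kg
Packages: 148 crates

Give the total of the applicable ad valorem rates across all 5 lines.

91%

Line A: fertiliser → 02.04; aqueous → 02.04.01; technical-grade → 02.04.01.02. Scheduled 38%. No special measure applies. → 38%.
Line B: pharmaceutical → 02.02; granular → 02.02.01; crude → 02.02.01.03. Scheduled 23%. No special measure applies. → 23%.
Line C: organic → 02.01; powder → 02.01.01; technical-grade → 02.01.01.01. Scheduled 5%. Belmark agreement on 02.01.01: not wholly obtained. → 5%.
Line D: pharmaceutical → 02.02; aqueous → 02.02.02; technical-grade → 02.02.02.02. Scheduled 4%. Lindmar agreement on 02.02.02: CTH met → 25% available; preference 25% not lower than 4% → no reduction. → 4%.
Line E: fertiliser → 02.04; aqueous → 02.04.01; crude → 02.04.01.01. Scheduled 21%. Lindmar agreement on 02.02.02: 02.04.01.01 not covered. → 21%.
Sum: 38% + 23% + 5% + 4% + 21% = 91%.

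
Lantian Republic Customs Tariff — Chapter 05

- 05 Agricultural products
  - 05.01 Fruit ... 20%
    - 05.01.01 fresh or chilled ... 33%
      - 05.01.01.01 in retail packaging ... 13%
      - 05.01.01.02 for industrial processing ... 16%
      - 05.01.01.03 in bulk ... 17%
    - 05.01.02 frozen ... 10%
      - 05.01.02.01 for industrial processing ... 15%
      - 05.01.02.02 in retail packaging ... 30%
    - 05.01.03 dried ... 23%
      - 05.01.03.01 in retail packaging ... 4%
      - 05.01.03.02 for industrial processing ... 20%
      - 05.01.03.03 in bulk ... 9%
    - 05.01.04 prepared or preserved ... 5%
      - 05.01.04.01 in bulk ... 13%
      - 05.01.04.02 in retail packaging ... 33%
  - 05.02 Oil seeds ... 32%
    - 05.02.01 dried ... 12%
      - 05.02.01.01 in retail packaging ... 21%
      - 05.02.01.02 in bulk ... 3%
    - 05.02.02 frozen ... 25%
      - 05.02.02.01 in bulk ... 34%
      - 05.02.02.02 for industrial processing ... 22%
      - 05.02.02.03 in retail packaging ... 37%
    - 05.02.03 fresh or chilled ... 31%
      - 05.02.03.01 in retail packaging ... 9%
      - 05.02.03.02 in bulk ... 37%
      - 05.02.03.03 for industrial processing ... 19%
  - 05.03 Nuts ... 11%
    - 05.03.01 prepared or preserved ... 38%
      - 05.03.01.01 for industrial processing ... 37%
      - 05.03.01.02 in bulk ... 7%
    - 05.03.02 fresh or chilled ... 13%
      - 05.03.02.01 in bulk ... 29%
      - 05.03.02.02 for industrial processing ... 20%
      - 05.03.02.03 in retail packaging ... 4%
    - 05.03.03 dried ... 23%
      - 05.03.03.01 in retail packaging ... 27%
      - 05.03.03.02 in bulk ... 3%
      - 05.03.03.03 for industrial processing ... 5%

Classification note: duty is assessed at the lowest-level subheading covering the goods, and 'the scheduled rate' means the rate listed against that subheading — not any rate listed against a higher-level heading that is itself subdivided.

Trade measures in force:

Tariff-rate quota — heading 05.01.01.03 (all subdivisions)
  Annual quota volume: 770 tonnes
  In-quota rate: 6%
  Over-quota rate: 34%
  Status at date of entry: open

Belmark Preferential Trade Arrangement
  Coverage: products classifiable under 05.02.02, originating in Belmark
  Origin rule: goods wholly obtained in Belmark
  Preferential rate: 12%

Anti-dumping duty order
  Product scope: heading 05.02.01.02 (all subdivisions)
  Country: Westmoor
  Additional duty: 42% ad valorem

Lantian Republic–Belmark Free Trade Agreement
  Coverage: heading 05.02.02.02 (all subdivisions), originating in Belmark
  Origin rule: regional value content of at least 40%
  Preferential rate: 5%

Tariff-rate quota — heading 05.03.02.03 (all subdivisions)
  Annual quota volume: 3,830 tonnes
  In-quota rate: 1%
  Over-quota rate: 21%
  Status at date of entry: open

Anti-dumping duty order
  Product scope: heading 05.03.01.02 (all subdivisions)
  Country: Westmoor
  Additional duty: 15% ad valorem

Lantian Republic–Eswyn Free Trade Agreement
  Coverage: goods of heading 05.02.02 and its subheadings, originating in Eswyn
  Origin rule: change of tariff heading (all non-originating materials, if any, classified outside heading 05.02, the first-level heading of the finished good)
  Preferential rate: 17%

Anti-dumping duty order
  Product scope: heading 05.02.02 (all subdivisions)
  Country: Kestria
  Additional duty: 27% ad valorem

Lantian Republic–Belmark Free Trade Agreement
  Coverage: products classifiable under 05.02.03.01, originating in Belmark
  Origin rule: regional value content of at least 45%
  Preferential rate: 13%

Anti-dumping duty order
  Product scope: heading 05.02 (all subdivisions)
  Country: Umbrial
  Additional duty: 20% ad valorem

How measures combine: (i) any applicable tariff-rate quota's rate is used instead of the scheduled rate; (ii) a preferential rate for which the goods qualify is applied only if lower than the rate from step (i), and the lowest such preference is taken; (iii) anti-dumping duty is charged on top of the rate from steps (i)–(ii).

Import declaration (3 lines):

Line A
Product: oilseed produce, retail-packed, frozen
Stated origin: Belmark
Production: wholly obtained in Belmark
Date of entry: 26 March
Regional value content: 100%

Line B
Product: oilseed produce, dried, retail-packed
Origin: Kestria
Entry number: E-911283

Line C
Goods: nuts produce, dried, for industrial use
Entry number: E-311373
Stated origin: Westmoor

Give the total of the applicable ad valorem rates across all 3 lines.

38%

Line A: oilseed → 05.02; frozen → 05.02.02; retail-packed → 05.02.02.03. Scheduled 37%. Belmark agreement on 05.02.02: wholly obtained → 12% available; Belmark agreement on 05.02.02.02: 05.02.02.03 not covered; Belmark agreement on 05.02.03.01: 05.02.02.03 not covered; preferential 12%. → 12%.
Line B: oilseed → 05.02; dried → 05.02.01; retail-packed → 05.02.01.01. Scheduled 21%. No special measure applies. → 21%.
Line C: nuts → 05.03; dried → 05.03.03; for industrial use → 05.03.03.03. Scheduled 5%. No special measure applies. → 5%.
Sum: 12% + 21% + 5% = 38%.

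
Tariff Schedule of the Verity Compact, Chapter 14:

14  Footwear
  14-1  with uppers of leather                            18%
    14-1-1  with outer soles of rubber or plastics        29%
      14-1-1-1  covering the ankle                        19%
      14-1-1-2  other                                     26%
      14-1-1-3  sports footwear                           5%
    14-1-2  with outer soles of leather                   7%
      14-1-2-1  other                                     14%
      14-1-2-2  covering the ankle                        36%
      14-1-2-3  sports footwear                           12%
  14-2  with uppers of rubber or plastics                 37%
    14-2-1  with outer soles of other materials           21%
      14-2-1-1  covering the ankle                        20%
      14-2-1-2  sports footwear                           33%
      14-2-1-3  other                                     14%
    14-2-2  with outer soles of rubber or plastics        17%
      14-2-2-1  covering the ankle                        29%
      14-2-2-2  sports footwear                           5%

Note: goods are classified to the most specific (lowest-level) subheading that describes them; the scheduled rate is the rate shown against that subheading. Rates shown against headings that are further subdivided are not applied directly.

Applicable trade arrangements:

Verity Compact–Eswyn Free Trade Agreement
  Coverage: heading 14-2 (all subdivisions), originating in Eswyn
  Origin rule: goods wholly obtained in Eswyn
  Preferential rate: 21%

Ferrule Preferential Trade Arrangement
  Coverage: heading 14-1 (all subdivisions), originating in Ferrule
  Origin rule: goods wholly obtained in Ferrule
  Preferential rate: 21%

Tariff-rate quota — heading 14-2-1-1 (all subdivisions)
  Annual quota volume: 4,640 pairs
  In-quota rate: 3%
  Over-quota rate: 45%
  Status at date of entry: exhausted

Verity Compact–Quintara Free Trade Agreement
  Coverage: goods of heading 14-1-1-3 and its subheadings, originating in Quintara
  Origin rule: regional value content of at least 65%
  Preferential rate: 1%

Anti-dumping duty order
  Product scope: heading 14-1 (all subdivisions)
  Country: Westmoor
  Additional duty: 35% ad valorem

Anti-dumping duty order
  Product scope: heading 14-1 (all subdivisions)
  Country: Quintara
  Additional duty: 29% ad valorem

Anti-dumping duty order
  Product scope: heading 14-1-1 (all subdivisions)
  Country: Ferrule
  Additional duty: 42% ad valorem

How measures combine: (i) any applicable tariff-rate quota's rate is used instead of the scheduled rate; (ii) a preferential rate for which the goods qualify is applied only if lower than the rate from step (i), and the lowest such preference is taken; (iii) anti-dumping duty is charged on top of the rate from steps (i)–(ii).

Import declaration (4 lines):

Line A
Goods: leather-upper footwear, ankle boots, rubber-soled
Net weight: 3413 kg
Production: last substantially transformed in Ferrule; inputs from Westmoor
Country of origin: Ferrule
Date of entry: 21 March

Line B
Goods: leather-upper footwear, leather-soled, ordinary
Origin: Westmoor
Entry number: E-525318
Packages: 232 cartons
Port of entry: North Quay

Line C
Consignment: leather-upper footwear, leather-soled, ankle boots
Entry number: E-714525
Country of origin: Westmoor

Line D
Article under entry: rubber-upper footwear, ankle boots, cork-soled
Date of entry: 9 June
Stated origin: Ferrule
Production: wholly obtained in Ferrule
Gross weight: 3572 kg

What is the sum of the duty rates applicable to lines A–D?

Line A: leather-upper → 14-1; rubber-soled → 14-1-1; ankle boots → 14-1-1-1. Scheduled 19%. Ferrule agreement on 14-1: not wholly obtained; anti-dumping (Ferrule, 14-1-1): +42%; total 19% + 42% = 61%. → 61%.
Line B: leather-upper → 14-1; leather-soled → 14-1-2; ordinary → 14-1-2-1. Scheduled 14%. anti-dumping (Westmoor, 14-1): +35%; total 14% + 35% = 49%. → 49%.
Line C: leather-upper → 14-1; leather-soled → 14-1-2; ankle boots → 14-1-2-2. Scheduled 36%. anti-dumping (Westmoor, 14-1): +35%; total 36% + 35% = 71%. → 71%.
Line D: rubber-upper → 14-2; cork-soled → 14-2-1; ankle boots → 14-2-1-1. Scheduled 20%. quota on 14-2-1-1 exhausted → over-quota 45%; Ferrule agreement on 14-1: 14-2-1-1 not covered. → 45%.
Sum: 61% + 49% + 71% + 45% = 226%.

226%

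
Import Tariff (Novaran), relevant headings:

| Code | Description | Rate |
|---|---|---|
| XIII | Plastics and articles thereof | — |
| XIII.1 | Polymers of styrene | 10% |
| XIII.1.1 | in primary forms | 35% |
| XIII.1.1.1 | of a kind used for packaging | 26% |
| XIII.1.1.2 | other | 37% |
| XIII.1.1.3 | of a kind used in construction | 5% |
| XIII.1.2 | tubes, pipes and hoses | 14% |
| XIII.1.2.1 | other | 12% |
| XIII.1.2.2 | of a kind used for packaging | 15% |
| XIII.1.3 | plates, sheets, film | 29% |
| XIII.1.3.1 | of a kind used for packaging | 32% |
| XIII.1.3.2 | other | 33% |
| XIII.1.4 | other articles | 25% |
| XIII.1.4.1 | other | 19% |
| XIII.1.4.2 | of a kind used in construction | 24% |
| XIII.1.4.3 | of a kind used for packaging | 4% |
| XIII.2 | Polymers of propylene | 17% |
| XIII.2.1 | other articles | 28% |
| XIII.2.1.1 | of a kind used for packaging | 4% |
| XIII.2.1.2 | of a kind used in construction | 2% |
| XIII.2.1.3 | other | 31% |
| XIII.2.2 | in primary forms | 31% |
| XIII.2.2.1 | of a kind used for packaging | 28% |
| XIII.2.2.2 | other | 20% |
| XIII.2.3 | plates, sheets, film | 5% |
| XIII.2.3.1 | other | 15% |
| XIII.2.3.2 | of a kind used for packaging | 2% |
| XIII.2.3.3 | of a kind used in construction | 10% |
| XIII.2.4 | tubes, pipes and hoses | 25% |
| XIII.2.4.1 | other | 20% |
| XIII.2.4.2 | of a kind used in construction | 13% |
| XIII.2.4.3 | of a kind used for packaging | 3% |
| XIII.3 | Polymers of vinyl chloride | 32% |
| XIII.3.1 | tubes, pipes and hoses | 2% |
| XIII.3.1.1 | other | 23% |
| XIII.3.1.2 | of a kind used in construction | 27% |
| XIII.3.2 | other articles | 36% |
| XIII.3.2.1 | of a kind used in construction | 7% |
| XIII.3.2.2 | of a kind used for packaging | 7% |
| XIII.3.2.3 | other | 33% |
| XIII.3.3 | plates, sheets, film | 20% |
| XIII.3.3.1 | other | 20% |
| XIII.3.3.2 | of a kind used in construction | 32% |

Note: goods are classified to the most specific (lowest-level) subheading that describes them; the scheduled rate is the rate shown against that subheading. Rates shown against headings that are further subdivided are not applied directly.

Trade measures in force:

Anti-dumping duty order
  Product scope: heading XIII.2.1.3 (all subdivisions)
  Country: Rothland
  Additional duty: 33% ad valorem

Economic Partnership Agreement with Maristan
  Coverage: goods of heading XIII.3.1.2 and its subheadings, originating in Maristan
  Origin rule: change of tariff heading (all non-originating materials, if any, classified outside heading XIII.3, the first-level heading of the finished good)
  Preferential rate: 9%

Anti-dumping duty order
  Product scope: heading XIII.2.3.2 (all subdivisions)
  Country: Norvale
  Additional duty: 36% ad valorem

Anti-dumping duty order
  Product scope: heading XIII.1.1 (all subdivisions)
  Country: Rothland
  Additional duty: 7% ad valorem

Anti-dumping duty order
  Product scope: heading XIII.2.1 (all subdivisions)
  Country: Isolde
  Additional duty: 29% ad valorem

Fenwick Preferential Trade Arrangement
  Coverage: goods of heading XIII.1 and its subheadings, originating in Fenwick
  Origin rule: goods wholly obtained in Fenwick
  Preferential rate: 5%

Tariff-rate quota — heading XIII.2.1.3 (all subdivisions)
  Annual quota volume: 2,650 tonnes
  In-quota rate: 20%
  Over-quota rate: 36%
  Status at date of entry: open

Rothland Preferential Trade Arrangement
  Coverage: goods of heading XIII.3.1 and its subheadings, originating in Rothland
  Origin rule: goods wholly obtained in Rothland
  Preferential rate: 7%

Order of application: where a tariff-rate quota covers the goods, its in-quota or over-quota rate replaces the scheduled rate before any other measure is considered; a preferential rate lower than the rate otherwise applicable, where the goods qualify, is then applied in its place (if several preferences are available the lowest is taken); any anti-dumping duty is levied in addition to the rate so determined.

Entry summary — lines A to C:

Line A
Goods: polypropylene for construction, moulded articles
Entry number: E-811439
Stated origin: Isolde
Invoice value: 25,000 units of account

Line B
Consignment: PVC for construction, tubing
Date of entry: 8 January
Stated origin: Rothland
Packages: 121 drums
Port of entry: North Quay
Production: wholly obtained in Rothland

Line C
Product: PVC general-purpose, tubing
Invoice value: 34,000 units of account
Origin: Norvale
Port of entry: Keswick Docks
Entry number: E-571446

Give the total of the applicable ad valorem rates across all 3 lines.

Line A: polypropylene → XIII.2; moulded articles → XIII.2.1; for construction → XIII.2.1.2. Scheduled 2%. anti-dumping (Isolde, XIII.2.1): +29%; total 2% + 29% = 31%. → 31%.
Line B: PVC → XIII.3; tubing → XIII.3.1; for construction → XIII.3.1.2. Scheduled 27%. Rothland agreement on XIII.3.1: wholly obtained → 7% available; preferential 7%. → 7%.
Line C: PVC → XIII.3; tubing → XIII.3.1; general-purpose → XIII.3.1.1. Scheduled 23%. No special measure applies. → 23%.
Sum: 31% + 7% + 23% = 61%.

61%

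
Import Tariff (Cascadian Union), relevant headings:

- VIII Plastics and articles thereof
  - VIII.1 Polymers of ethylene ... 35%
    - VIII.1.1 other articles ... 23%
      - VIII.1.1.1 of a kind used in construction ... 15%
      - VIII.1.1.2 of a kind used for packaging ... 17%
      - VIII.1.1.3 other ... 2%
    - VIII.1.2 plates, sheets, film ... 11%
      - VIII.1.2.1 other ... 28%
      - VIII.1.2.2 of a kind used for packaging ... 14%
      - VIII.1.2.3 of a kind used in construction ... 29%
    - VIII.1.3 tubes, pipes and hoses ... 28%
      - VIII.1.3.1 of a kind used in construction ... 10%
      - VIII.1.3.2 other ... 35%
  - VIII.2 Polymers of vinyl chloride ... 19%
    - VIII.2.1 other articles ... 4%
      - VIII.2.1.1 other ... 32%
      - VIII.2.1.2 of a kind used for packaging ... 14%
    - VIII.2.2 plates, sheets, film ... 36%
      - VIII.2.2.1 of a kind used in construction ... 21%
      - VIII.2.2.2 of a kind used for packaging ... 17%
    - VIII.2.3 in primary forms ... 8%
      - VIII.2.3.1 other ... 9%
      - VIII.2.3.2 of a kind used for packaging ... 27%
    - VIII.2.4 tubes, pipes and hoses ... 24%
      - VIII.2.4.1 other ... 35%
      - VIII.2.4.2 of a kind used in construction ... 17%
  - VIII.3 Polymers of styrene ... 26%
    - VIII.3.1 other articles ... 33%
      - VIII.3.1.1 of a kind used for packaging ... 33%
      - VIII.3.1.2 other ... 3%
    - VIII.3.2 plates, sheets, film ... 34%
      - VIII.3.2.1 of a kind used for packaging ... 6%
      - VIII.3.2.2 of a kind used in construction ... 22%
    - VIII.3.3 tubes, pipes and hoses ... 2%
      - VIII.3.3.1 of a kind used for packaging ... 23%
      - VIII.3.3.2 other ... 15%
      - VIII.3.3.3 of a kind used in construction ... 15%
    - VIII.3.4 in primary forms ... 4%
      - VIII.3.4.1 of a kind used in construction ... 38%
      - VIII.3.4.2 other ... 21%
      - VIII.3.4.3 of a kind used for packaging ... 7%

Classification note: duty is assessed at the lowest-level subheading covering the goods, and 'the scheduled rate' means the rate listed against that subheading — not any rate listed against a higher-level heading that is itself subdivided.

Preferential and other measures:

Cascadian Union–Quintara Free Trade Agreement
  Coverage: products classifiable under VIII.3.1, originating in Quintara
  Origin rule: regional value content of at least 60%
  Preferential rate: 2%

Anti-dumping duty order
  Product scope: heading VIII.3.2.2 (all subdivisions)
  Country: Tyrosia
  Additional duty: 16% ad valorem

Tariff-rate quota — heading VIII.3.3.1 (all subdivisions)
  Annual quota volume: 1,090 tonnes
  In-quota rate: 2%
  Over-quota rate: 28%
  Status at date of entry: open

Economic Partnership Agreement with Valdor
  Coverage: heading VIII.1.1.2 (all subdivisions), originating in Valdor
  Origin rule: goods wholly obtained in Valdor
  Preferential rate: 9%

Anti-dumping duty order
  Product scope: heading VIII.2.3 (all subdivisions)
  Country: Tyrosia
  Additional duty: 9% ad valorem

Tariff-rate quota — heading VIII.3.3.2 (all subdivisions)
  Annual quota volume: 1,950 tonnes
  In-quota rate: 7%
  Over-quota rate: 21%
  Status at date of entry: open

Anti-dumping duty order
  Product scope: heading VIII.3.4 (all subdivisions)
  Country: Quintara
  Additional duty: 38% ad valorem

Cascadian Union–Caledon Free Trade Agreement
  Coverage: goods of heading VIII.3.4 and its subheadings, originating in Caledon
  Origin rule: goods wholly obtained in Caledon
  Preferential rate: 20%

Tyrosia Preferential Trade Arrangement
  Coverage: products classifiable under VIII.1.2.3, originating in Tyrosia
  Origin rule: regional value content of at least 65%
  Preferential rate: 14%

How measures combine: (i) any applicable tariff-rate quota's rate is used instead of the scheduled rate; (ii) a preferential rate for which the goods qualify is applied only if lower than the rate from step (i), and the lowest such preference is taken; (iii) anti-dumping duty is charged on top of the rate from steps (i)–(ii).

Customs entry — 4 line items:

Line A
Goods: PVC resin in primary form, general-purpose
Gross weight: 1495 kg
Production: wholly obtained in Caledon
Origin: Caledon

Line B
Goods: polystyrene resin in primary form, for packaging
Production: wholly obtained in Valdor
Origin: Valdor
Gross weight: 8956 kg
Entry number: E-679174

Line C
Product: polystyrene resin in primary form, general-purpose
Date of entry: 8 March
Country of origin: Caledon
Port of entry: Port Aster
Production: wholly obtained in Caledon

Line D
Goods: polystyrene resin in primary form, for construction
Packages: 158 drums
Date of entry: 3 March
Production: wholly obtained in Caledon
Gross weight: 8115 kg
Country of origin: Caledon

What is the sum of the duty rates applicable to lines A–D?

Line A: PVC → VIII.2; resin in primary form → VIII.2.3; general-purpose → VIII.2.3.1. Scheduled 9%. Caledon agreement on VIII.3.4: VIII.2.3.1 not covered. → 9%.
Line B: polystyrene → VIII.3; resin in primary form → VIII.3.4; for packaging → VIII.3.4.3. Scheduled 7%. Valdor agreement on VIII.1.1.2: VIII.3.4.3 not covered. → 7%.
Line C: polystyrene → VIII.3; resin in primary form → VIII.3.4; general-purpose → VIII.3.4.2. Scheduled 21%. Caledon agreement on VIII.3.4: wholly obtained → 20% available; preferential 20%. → 20%.
Line D: polystyrene → VIII.3; resin in primary form → VIII.3.4; for construction → VIII.3.4.1. Scheduled 38%. Caledon agreement on VIII.3.4: wholly obtained → 20% available; preferential 20%. → 20%.
Sum: 9% + 7% + 20% + 20% = 56%.

56%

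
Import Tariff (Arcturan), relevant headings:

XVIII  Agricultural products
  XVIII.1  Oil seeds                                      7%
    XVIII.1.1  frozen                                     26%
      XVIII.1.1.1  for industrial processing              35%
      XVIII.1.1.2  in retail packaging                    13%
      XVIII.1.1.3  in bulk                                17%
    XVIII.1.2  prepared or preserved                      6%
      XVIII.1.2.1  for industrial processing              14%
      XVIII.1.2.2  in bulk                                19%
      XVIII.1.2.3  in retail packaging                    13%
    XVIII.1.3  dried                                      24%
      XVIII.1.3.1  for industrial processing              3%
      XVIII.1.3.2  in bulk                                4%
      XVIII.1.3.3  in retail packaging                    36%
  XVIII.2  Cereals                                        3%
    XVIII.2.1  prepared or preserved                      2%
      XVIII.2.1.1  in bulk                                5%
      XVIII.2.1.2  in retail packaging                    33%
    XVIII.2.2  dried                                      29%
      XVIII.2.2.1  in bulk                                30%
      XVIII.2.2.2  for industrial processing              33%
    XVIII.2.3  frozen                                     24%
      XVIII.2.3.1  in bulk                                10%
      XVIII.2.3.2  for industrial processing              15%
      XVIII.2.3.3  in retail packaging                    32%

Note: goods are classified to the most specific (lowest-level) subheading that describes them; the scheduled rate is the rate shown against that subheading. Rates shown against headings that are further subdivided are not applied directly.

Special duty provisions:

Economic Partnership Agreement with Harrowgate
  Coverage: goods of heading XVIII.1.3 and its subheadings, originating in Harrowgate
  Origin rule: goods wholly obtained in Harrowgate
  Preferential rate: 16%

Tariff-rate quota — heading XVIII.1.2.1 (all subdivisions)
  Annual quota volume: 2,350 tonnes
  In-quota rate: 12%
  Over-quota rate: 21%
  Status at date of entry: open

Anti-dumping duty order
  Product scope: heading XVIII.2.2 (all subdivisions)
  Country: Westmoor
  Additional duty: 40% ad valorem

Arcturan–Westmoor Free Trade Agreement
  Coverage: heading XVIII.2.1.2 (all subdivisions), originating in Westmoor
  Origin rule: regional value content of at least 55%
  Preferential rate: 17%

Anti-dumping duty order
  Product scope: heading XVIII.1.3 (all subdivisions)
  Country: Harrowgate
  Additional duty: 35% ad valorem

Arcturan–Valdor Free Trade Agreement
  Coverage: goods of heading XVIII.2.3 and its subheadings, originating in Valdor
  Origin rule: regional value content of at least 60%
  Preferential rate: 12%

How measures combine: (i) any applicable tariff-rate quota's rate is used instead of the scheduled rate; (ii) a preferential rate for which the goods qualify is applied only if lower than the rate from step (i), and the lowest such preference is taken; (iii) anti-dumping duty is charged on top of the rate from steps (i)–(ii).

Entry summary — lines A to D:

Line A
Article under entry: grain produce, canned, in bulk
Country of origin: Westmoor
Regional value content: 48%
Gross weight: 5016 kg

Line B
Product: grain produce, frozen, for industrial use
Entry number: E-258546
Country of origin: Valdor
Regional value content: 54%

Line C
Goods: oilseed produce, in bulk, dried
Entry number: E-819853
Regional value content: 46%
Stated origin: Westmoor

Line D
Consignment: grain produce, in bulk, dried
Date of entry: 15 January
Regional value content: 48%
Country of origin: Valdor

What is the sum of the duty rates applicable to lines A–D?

Line A: grain → XVIII.2; canned → XVIII.2.1; in bulk → XVIII.2.1.1. Scheduled 5%. Westmoor agreement on XVIII.2.1.2: XVIII.2.1.1 not covered. → 5%.
Line B: grain → XVIII.2; frozen → XVIII.2.3; for industrial use → XVIII.2.3.2. Scheduled 15%. Valdor agreement on XVIII.2.3: RVC < 60%. → 15%.
Line C: oilseed → XVIII.1; dried → XVIII.1.3; in bulk → XVIII.1.3.2. Scheduled 4%. Westmoor agreement on XVIII.2.1.2: XVIII.1.3.2 not covered. → 4%.
Line D: grain → XVIII.2; dried → XVIII.2.2; in bulk → XVIII.2.2.1. Scheduled 30%. Valdor agreement on XVIII.2.3: XVIII.2.2.1 not covered. → 30%.
Sum: 5% + 15% + 4% + 30% = 54%.

54%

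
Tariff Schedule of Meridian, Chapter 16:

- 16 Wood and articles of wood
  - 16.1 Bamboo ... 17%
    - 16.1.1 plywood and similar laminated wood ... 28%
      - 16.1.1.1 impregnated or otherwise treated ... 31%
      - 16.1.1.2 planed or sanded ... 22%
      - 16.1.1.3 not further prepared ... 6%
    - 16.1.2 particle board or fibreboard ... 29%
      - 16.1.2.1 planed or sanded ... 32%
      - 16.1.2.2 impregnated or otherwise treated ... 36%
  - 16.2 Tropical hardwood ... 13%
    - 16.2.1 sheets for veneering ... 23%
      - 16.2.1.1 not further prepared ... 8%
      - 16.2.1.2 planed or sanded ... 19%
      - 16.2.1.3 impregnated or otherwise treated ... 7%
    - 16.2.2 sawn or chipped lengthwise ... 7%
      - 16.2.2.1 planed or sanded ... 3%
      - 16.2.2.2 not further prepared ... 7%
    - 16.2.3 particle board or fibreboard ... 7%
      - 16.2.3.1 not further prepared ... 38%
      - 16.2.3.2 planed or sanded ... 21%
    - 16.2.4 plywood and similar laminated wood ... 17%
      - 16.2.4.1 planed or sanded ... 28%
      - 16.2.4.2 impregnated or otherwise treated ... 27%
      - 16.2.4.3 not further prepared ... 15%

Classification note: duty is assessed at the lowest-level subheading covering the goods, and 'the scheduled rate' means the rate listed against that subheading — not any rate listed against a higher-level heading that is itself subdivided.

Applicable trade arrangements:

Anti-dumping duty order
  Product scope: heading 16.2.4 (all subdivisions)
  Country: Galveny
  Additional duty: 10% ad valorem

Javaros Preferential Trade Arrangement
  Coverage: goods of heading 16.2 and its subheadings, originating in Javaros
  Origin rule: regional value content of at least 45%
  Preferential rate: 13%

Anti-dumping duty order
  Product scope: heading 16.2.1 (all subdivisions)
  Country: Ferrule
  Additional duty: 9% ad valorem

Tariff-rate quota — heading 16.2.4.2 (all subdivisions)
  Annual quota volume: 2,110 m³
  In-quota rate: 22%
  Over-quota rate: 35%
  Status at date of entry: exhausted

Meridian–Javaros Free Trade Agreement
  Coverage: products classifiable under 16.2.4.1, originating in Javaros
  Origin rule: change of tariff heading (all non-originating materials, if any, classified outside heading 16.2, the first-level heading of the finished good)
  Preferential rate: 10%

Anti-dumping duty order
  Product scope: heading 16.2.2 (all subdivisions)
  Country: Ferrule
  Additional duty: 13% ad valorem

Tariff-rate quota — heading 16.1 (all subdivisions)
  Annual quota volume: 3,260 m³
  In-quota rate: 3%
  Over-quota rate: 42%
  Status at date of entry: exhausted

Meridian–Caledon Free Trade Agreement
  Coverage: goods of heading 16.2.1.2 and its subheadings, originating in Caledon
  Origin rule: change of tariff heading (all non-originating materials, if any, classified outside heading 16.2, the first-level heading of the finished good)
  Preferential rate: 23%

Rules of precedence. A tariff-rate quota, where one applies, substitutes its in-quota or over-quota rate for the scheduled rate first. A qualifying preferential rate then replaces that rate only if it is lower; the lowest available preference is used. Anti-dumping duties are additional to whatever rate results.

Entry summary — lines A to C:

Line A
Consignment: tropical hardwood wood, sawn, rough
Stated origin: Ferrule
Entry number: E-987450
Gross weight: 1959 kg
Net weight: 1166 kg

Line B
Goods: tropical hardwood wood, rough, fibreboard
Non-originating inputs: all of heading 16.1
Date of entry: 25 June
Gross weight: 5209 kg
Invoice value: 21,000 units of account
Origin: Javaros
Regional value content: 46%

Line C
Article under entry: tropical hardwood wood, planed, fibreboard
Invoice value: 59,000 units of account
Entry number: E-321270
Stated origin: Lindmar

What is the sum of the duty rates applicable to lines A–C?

54%

Line A: tropical hardwood → 16.2; sawn → 16.2.2; rough → 16.2.2.2. Scheduled 7%. anti-dumping (Ferrule, 16.2.2): +13%; total 7% + 13% = 20%. → 20%.
Line B: tropical hardwood → 16.2; fibreboard → 16.2.3; rough → 16.2.3.1. Scheduled 38%. Javaros agreement on 16.2: RVC ≥ 45% → 13% available; Javaros agreement on 16.2.4.1: 16.2.3.1 not covered; preferential 13%. → 13%.
Line C: tropical hardwood → 16.2; fibreboard → 16.2.3; planed → 16.2.3.2. Scheduled 21%. No special measure applies. → 21%.
Sum: 20% + 13% + 21% = 54%.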